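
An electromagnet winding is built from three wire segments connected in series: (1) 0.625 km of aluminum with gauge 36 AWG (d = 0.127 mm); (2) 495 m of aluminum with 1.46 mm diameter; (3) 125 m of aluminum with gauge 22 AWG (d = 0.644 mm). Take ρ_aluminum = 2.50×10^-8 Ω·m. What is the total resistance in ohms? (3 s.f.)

Seg 1: A = π(0.127/2 mm)² = π(6.3500e-05 m)² = 1.267e-08 m²
R_1 = (2.50×10^-8)(625)/(1.267e-08) = 1233 Ω
Seg 2: A = π(d/2)² = π(7.3000e-04 m)² = 1.674e-06 m²
R_2 = (2.50×10^-8)(495)/(1.674e-06) = 7.392 Ω
Seg 3: A = π(0.644/2 mm)² = π(3.2200e-04 m)² = 3.257e-07 m²
R_3 = (2.50×10^-8)(125)/(3.257e-07) = 9.594 Ω
R_total = R_1 + R_2 + R_3 = 1250 Ω

1250 Ω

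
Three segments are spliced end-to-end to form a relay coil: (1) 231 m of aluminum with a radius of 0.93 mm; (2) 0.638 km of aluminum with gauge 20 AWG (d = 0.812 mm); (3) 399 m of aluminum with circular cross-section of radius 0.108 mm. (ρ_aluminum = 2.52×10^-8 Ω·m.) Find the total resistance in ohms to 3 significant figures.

Seg 1: A = πr² = π(9.3000e-04 m)² = 2.717e-06 m²
R_1 = (2.52×10^-8)(231)/(2.717e-06) = 2.142 Ω
Seg 2: A = π(0.812/2 mm)² = π(4.0600e-04 m)² = 5.178e-07 m²
R_2 = (2.52×10^-8)(638)/(5.178e-07) = 31.05 Ω
Seg 3: A = πr² = π(1.0800e-04 m)² = 3.664e-08 m²
R_3 = (2.52×10^-8)(399)/(3.664e-08) = 274.4 Ω
R_total = R_1 + R_2 + R_3 = 308 Ω

308 Ω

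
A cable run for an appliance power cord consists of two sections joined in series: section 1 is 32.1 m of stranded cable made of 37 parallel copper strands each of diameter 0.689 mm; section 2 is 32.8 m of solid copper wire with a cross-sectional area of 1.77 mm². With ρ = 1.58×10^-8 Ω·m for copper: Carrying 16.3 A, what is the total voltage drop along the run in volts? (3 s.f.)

5.37 V

Section 1: A_strand = π(3.4450e-04)² = 3.728e-07 m²; R₁ = ρL/(N·A_s) = (1.58×10^-8)(32.1)/(37×3.728e-07) = 0.03676 Ω
Section 2: A = 1.77 mm² = 1.770e-06 m²
R₂ = (1.58×10^-8)(32.8)/(1.770e-06) = 0.2928 Ω
R = R₁ + R₂ = 0.3296 Ω
V = IR = 16.3 × 0.3296 = 5.37 V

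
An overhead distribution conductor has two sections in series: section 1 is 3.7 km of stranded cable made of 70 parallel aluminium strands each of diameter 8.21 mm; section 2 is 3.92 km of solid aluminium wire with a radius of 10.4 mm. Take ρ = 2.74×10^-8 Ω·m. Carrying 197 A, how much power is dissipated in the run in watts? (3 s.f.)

13300 W

Section 1: A_strand = π(4.1050e-03)² = 5.294e-05 m²; R₁ = ρL/(N·A_s) = (2.74×10^-8)(3700)/(70×5.294e-05) = 0.02736 Ω
Section 2: A = πr² = π(1.0400e-02 m)² = 3.398e-04 m²
R₂ = (2.74×10^-8)(3920)/(3.398e-04) = 0.3161 Ω
R = R₁ + R₂ = 0.3435 Ω
P = I²R = (197)² × 0.3435 = 13300 W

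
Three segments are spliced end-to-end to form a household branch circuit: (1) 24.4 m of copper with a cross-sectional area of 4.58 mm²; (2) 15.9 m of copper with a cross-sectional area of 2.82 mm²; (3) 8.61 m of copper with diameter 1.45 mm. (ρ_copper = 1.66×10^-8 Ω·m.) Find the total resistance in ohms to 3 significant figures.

Seg 1: A = 4.58 mm² = 4.580e-06 m²
R_1 = (1.66×10^-8)(24.4)/(4.580e-06) = 0.08844 Ω
Seg 2: A = 2.82 mm² = 2.820e-06 m²
R_2 = (1.66×10^-8)(15.9)/(2.820e-06) = 0.0936 Ω
Seg 3: A = π(d/2)² = π(7.2500e-04 m)² = 1.651e-06 m²
R_3 = (1.66×10^-8)(8.61)/(1.651e-06) = 0.08655 Ω
R_total = R_1 + R_2 + R_3 = 0.269 Ω

0.269 Ω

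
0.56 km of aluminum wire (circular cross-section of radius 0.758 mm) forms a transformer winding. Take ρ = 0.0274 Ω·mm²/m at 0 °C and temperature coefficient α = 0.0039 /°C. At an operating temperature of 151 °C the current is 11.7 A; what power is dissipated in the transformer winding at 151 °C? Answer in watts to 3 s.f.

ρ = 0.0274 Ω·mm²/m = 2.74×10^-8 Ω·m
A = πr² = π(7.5800e-04 m)² = 1.805e-06 m²
R₍0₎ = ρL/A = (2.74×10^-8)(560)/(1.805e-06) = 8.501 Ω
R₍151₎ = R₍0₎(1 + αΔT) = 8.501 × (1 + 0.0039×151) = 13.51 Ω
P = I²R = (11.7)² × 13.51 = 1850 W

1850 W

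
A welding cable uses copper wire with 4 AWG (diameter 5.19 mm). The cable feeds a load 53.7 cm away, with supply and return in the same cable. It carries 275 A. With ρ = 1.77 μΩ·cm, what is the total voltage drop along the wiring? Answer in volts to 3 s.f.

ρ = 1.77 μΩ·cm = 1.77×10^-8 Ω·m
A = π(5.19/2 mm)² = π(2.5950e-03 m)² = 2.116e-05 m²
Total conductor length (both ways) L = 2 × 0.537 = 1.074 m
R = ρL/A = (1.77×10^-8)(1.074)/(2.116e-05) = 8.986×10^-4 Ω
V = IR = 275 × 8.986×10^-4 = 0.247 V

0.247 V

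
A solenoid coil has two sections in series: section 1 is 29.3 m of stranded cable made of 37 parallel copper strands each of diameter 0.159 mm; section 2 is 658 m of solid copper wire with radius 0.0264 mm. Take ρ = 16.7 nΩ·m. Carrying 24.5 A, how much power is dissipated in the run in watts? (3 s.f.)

3.01×10^6 W

ρ = 16.7 nΩ·m = 1.67×10^-8 Ω·m
Section 1: A_strand = π(7.9500e-05)² = 1.986e-08 m²; R₁ = ρL/(N·A_s) = (1.67×10^-8)(29.3)/(37×1.986e-08) = 0.666 Ω
Section 2: A = πr² = π(2.6400e-05 m)² = 2.190e-09 m²
R₂ = (1.67×10^-8)(658)/(2.190e-09) = 5019 Ω
R = R₁ + R₂ = 5019 Ω
P = I²R = (24.5)² × 5019 = 3.01×10^6 W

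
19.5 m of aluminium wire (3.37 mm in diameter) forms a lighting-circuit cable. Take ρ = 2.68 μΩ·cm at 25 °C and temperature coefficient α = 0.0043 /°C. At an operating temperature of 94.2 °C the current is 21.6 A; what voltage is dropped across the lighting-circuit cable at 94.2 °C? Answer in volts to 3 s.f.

ρ = 2.68 μΩ·cm = 2.68×10^-8 Ω·m
A = π(d/2)² = π(1.6850e-03 m)² = 8.920e-06 m²
R₍25₎ = ρL/A = (2.68×10^-8)(19.5)/(8.920e-06) = 0.05859 Ω
R₍94.2₎ = R₍25₎(1 + αΔT) = 0.05859 × (1 + 0.0043×69.2) = 0.07602 Ω
V = IR = 21.6 × 0.07602 = 1.64 V

1.64 V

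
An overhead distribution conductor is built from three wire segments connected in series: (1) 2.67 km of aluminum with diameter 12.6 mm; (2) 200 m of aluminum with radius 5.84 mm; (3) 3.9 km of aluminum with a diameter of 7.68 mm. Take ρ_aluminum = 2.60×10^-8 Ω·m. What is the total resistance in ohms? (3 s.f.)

Seg 1: A = π(d/2)² = π(6.3000e-03 m)² = 1.247e-04 m²
R_1 = (2.60×10^-8)(2670)/(1.247e-04) = 0.5567 Ω
Seg 2: A = πr² = π(5.8400e-03 m)² = 1.071e-04 m²
R_2 = (2.60×10^-8)(200)/(1.071e-04) = 0.04853 Ω
Seg 3: A = π(d/2)² = π(3.8400e-03 m)² = 4.632e-05 m²
R_3 = (2.60×10^-8)(3900)/(4.632e-05) = 2.189 Ω
R_total = R_1 + R_2 + R_3 = 2.79 Ω

2.79 Ω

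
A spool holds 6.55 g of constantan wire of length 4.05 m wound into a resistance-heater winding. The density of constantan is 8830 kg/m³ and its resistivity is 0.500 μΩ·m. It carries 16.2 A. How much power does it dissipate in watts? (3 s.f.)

ρ = 0.500 μΩ·m = 5.00×10^-7 Ω·m
A = m/(density·L) = 0.00655/(8830×4.05) = 1.8316e-07 m²
R = ρL/A = (5.00×10^-7)(4.05)/(1.8316e-07) = 11.06 Ω
P = I²R = (16.2)² × 11.06 = 2900 W

2900 W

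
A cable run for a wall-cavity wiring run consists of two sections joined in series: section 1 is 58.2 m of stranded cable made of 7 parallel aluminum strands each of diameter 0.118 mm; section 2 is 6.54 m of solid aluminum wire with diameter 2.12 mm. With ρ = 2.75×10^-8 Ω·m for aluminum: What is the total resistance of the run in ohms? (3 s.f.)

21.0 Ω

Section 1: A_strand = π(5.9000e-05)² = 1.094e-08 m²; R₁ = ρL/(N·A_s) = (2.75×10^-8)(58.2)/(7×1.094e-08) = 20.91 Ω
Section 2: A = π(d/2)² = π(1.0600e-03 m)² = 3.530e-06 m²
R₂ = (2.75×10^-8)(6.54)/(3.530e-06) = 0.05095 Ω
R = R₁ + R₂ = 21.0 Ω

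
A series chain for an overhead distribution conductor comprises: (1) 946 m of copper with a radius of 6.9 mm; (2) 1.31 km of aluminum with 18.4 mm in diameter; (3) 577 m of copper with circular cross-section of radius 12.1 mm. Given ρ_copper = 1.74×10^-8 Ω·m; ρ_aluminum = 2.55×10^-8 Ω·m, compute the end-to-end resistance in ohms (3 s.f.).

0.258 Ω

Seg 1: A = πr² = π(6.9000e-03 m)² = 1.496e-04 m²
R_1 = (1.74×10^-8)(946)/(1.496e-04) = 0.1101 Ω
Seg 2: A = π(d/2)² = π(9.2000e-03 m)² = 2.659e-04 m²
R_2 = (2.55×10^-8)(1310)/(2.659e-04) = 0.1256 Ω
Seg 3: A = πr² = π(1.2100e-02 m)² = 4.600e-04 m²
R_3 = (1.74×10^-8)(577)/(4.600e-04) = 0.02183 Ω
R_total = R_1 + R_2 + R_3 = 0.258 Ω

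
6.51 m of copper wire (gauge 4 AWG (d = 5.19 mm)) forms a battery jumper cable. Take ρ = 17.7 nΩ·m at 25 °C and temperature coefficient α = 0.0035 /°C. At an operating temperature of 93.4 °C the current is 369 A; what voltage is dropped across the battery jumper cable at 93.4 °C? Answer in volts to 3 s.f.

2.49 V

ρ = 17.7 nΩ·m = 1.77×10^-8 Ω·m
A = π(5.19/2 mm)² = π(2.5950e-03 m)² = 2.116e-05 m²
R₍25₎ = ρL/A = (1.77×10^-8)(6.51)/(2.116e-05) = 0.005447 Ω
R₍93.4₎ = R₍25₎(1 + αΔT) = 0.005447 × (1 + 0.0035×68.4) = 0.006751 Ω
V = IR = 369 × 0.006751 = 2.49 V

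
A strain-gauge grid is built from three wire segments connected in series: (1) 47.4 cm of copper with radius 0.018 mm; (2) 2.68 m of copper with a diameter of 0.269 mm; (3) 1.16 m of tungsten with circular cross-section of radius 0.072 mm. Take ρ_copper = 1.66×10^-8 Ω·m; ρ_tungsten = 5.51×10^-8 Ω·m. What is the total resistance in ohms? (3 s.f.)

12.4 Ω

Seg 1: A = πr² = π(1.8000e-05 m)² = 1.018e-09 m²
R_1 = (1.66×10^-8)(0.474)/(1.018e-09) = 7.73 Ω
Seg 2: A = π(d/2)² = π(1.3450e-04 m)² = 5.683e-08 m²
R_2 = (1.66×10^-8)(2.68)/(5.683e-08) = 0.7828 Ω
Seg 3: A = πr² = π(7.2000e-05 m)² = 1.629e-08 m²
R_3 = (5.51×10^-8)(1.16)/(1.629e-08) = 3.925 Ω
R_total = R_1 + R_2 + R_3 = 12.4 Ω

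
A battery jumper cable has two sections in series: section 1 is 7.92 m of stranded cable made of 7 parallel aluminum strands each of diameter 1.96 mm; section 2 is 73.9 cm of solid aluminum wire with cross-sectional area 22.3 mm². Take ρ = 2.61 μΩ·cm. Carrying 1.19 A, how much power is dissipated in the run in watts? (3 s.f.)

ρ = 2.61 μΩ·cm = 2.61×10^-8 Ω·m
Section 1: A_strand = π(9.8000e-04)² = 3.017e-06 m²; R₁ = ρL/(N·A_s) = (2.61×10^-8)(7.92)/(7×3.017e-06) = 0.009787 Ω
Section 2: A = 22.3 mm² = 2.230e-05 m²
R₂ = (2.61×10^-8)(0.739)/(2.230e-05) = 8.649×10^-4 Ω
R = R₁ + R₂ = 0.01065 Ω
P = I²R = (1.19)² × 0.01065 = 0.0151 W

0.0151 W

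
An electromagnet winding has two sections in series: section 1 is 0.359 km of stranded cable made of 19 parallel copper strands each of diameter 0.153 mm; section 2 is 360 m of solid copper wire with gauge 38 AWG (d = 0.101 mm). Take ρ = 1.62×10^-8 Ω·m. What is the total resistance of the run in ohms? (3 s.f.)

Section 1: A_strand = π(7.6500e-05)² = 1.839e-08 m²; R₁ = ρL/(N·A_s) = (1.62×10^-8)(359)/(19×1.839e-08) = 16.65 Ω
Section 2: A = π(0.101/2 mm)² = π(5.0500e-05 m)² = 8.012e-09 m²
R₂ = (1.62×10^-8)(360)/(8.012e-09) = 727.9 Ω
R = R₁ + R₂ = 745 Ω

745 Ω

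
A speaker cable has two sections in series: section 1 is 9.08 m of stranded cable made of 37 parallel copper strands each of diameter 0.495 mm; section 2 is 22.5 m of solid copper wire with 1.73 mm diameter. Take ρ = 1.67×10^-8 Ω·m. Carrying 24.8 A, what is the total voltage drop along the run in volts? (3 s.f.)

4.49 V

Section 1: A_strand = π(2.4750e-04)² = 1.924e-07 m²; R₁ = ρL/(N·A_s) = (1.67×10^-8)(9.08)/(37×1.924e-07) = 0.0213 Ω
Section 2: A = π(d/2)² = π(8.6500e-04 m)² = 2.351e-06 m²
R₂ = (1.67×10^-8)(22.5)/(2.351e-06) = 0.1599 Ω
R = R₁ + R₂ = 0.1811 Ω
V = IR = 24.8 × 0.1811 = 4.49 V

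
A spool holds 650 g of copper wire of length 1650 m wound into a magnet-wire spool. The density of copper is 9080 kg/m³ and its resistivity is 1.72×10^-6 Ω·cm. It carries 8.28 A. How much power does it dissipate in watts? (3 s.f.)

ρ = 1.72×10^-6 Ω·cm = 1.72×10^-8 Ω·m
A = m/(density·L) = 0.65/(9080×1650) = 4.3385e-08 m²
R = ρL/A = (1.72×10^-8)(1650)/(4.3385e-08) = 654.1 Ω
P = I²R = (8.28)² × 654.1 = 44800 W

44800 W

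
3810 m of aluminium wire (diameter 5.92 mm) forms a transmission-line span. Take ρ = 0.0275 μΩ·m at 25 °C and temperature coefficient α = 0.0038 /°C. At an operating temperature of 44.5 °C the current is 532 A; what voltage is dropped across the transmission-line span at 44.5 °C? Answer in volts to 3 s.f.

ρ = 0.0275 μΩ·m = 2.75×10^-8 Ω·m
A = π(d/2)² = π(2.9600e-03 m)² = 2.753e-05 m²
R₍25₎ = ρL/A = (2.75×10^-8)(3810)/(2.753e-05) = 3.806 Ω
R₍44.5₎ = R₍25₎(1 + αΔT) = 3.806 × (1 + 0.0038×19.5) = 4.089 Ω
V = IR = 532 × 4.089 = 2180 V

2180 V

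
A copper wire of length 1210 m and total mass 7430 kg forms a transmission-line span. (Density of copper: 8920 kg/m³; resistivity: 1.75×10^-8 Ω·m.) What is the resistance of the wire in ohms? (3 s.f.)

0.0308 Ω

A = m/(density·L) = 7430/(8920×1210) = 6.8840e-04 m²
R = ρL/A = (1.75×10^-8)(1210)/(6.8840e-04) = 0.0308 Ω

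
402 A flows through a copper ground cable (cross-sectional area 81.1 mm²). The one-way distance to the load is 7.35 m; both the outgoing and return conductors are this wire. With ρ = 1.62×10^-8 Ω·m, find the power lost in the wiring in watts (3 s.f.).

A = 81.1 mm² = 8.110e-05 m²
Total conductor length (both ways) L = 2 × 7.35 = 14.7 m
R = ρL/A = (1.62×10^-8)(14.7)/(8.110e-05) = 0.002936 Ω
P = I²R = (402)² × 0.002936 = 475 W

475 W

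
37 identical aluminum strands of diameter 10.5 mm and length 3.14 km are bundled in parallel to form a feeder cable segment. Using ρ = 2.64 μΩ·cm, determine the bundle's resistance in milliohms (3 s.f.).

25.9 mΩ

ρ = 2.64 μΩ·cm = 2.64×10^-8 Ω·m
A_strand = π(5.2500e-03 m)² = 8.659e-05 m²
R_strand = ρL/A = (2.64×10^-8)(3140)/(8.659e-05) = 0.9573 Ω
R_total = R_strand/N = 0.9573/37 = 25.9 mΩ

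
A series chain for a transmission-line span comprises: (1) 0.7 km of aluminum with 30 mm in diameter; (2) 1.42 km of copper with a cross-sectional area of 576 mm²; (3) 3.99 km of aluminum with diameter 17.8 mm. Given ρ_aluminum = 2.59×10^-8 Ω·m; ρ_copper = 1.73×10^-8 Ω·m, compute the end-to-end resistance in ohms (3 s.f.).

0.484 Ω

Seg 1: A = π(d/2)² = π(1.5000e-02 m)² = 7.069e-04 m²
R_1 = (2.59×10^-8)(700)/(7.069e-04) = 0.02565 Ω
Seg 2: A = 576 mm² = 5.760e-04 m²
R_2 = (1.73×10^-8)(1420)/(5.760e-04) = 0.04265 Ω
Seg 3: A = π(d/2)² = π(8.9000e-03 m)² = 2.488e-04 m²
R_3 = (2.59×10^-8)(3990)/(2.488e-04) = 0.4153 Ω
R_total = R_1 + R_2 + R_3 = 0.484 Ω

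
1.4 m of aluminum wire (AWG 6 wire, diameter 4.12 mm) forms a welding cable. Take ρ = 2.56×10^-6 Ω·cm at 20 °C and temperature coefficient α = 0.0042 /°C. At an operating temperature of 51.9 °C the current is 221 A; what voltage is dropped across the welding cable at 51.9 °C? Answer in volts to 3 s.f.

0.674 V

ρ = 2.56×10^-6 Ω·cm = 2.56×10^-8 Ω·m
A = π(4.12/2 mm)² = π(2.0600e-03 m)² = 1.333e-05 m²
R₍20₎ = ρL/A = (2.56×10^-8)(1.4)/(1.333e-05) = 0.002688 Ω
R₍51.9₎ = R₍20₎(1 + αΔT) = 0.002688 × (1 + 0.0042×31.9) = 0.003049 Ω
V = IR = 221 × 0.003049 = 0.674 V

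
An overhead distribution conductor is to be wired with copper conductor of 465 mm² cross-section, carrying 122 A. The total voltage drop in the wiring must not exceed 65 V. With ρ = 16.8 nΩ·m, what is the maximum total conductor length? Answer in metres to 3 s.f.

ρ = 16.8 nΩ·m = 1.68×10^-8 Ω·m
A = 465 mm² = 4.650e-04 m²
L_max = V_max·A/(1·ρI) = (65)(4.650e-04)/(1.68×10^-8×122) = 14700 m

14700 m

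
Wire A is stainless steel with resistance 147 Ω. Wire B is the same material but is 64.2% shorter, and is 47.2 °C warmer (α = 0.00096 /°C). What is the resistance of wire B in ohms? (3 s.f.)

R ∝ ρL/d² with ρ ∝ (1+αΔT), so R_B/R_A = (1 − 64.2/100) × (1 + 0.00096×47.2)
= 0.358 × 1.045 = 0.3742
R_B = 0.3742 × 147 = 55.0 Ω

55.0 Ω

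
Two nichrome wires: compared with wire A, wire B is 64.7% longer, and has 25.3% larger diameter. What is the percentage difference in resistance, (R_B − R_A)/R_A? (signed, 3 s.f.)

4.90%

R ∝ L/d², so R_B/R_A = (1 + 64.7/100) × (1 + 25.3/100)⁻²
= 1.647 × 0.6369 = 1.049
(R_B − R_A)/R_A = 1.049 − 1 = 4.90%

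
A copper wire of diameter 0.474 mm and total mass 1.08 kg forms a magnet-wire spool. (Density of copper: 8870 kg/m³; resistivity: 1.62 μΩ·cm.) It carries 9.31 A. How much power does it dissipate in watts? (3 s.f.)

ρ = 1.62 μΩ·cm = 1.62×10^-8 Ω·m
A = π(d/2)² = π(2.3700e-04 m)² = 1.7646e-07 m²
L = m/(density·A) = 1.08/(8870×1.7646e-07) = 690 m
R = ρL/A = (1.62×10^-8)(690)/(1.7646e-07) = 63.35 Ω
P = I²R = (9.31)² × 63.35 = 5490 W

5490 W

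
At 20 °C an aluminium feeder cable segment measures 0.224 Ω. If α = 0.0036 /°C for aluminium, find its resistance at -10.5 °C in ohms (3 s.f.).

ΔT = -10.5 − 20 = -30.5 °C
R = R₀(1 + αΔT) = 0.224 × (1 + 0.0036×-30.5) = 0.224 × 0.8902 = 0.199 Ω

0.199 Ω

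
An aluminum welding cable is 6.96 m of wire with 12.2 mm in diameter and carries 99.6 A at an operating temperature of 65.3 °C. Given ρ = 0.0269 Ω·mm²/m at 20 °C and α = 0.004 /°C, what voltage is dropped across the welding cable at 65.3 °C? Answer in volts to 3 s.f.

0.188 V

ρ = 0.0269 Ω·mm²/m = 2.69×10^-8 Ω·m
A = π(d/2)² = π(6.1000e-03 m)² = 1.169e-04 m²
R₍20₎ = ρL/A = (2.69×10^-8)(6.96)/(1.169e-04) = 0.001602 Ω
R₍65.3₎ = R₍20₎(1 + αΔT) = 0.001602 × (1 + 0.004×45.3) = 0.001892 Ω
V = IR = 99.6 × 0.001892 = 0.188 V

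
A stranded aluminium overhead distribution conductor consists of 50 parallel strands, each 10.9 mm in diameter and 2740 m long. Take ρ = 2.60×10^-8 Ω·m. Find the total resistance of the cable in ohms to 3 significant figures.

0.0153 Ω

A_strand = π(5.4500e-03 m)² = 9.331e-05 m²
R_strand = ρL/A = (2.60×10^-8)(2740)/(9.331e-05) = 0.7635 Ω
R_total = R_strand/N = 0.7635/50 = 0.0153 Ω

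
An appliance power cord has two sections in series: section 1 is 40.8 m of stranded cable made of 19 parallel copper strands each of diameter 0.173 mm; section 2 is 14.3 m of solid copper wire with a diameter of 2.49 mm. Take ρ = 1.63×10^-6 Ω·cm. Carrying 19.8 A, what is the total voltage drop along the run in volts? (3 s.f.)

ρ = 1.63×10^-6 Ω·cm = 1.63×10^-8 Ω·m
Section 1: A_strand = π(8.6500e-05)² = 2.351e-08 m²; R₁ = ρL/(N·A_s) = (1.63×10^-8)(40.8)/(19×2.351e-08) = 1.489 Ω
Section 2: A = π(d/2)² = π(1.2450e-03 m)² = 4.870e-06 m²
R₂ = (1.63×10^-8)(14.3)/(4.870e-06) = 0.04787 Ω
R = R₁ + R₂ = 1.537 Ω
V = IR = 19.8 × 1.537 = 30.4 V

30.4 V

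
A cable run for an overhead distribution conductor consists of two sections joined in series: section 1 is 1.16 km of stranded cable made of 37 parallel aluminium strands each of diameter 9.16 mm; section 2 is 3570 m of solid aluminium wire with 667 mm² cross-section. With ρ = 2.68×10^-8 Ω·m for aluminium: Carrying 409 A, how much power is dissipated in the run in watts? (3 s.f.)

Section 1: A_strand = π(4.5800e-03)² = 6.590e-05 m²; R₁ = ρL/(N·A_s) = (2.68×10^-8)(1160)/(37×6.590e-05) = 0.01275 Ω
Section 2: A = 667 mm² = 6.670e-04 m²
R₂ = (2.68×10^-8)(3570)/(6.670e-04) = 0.1434 Ω
R = R₁ + R₂ = 0.1562 Ω
P = I²R = (409)² × 0.1562 = 26100 W

26100 W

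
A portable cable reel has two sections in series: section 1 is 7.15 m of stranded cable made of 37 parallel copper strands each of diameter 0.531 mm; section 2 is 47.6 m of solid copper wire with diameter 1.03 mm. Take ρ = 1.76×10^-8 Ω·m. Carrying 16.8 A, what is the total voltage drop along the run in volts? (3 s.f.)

Section 1: A_strand = π(2.6550e-04)² = 2.215e-07 m²; R₁ = ρL/(N·A_s) = (1.76×10^-8)(7.15)/(37×2.215e-07) = 0.01536 Ω
Section 2: A = π(d/2)² = π(5.1500e-04 m)² = 8.332e-07 m²
R₂ = (1.76×10^-8)(47.6)/(8.332e-07) = 1.005 Ω
R = R₁ + R₂ = 1.021 Ω
V = IR = 16.8 × 1.021 = 17.1 V

17.1 V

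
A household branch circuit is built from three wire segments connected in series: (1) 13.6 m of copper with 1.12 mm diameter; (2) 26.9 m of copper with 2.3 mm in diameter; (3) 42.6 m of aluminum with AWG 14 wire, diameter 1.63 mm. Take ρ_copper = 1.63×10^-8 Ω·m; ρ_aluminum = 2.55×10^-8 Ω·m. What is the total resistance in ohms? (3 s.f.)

Seg 1: A = π(d/2)² = π(5.6000e-04 m)² = 9.852e-07 m²
R_1 = (1.63×10^-8)(13.6)/(9.852e-07) = 0.225 Ω
Seg 2: A = π(d/2)² = π(1.1500e-03 m)² = 4.155e-06 m²
R_2 = (1.63×10^-8)(26.9)/(4.155e-06) = 0.1055 Ω
Seg 3: A = π(1.63/2 mm)² = π(8.1500e-04 m)² = 2.087e-06 m²
R_3 = (2.55×10^-8)(42.6)/(2.087e-06) = 0.5206 Ω
R_total = R_1 + R_2 + R_3 = 0.851 Ω

0.851 Ω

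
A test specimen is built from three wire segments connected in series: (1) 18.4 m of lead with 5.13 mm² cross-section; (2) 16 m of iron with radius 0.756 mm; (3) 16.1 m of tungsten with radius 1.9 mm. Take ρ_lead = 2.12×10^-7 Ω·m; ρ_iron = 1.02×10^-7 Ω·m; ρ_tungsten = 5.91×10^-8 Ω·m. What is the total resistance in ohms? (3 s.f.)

1.75 Ω

Seg 1: A = 5.13 mm² = 5.130e-06 m²
R_1 = (2.12×10^-7)(18.4)/(5.130e-06) = 0.7604 Ω
Seg 2: A = πr² = π(7.5600e-04 m)² = 1.796e-06 m²
R_2 = (1.02×10^-7)(16)/(1.796e-06) = 0.9089 Ω
Seg 3: A = πr² = π(1.9000e-03 m)² = 1.134e-05 m²
R_3 = (5.91×10^-8)(16.1)/(1.134e-05) = 0.0839 Ω
R_total = R_1 + R_2 + R_3 = 1.75 Ω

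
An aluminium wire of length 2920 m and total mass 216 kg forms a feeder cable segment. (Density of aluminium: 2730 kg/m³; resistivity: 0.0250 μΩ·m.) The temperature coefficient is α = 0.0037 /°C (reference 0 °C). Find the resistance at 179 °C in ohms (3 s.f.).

4.48 Ω

ρ = 0.0250 μΩ·m = 2.50×10^-8 Ω·m
A = m/(density·L) = 216/(2730×2920) = 2.7096e-05 m²
R = ρL/A = (2.50×10^-8)(2920)/(2.7096e-05) = 2.694 Ω
R(179 °C) = 2.694 × (1 + 0.0037×179) = 4.48 Ω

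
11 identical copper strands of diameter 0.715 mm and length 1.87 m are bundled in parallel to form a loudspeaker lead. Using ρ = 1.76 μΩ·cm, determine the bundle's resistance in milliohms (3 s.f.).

7.45 mΩ

ρ = 1.76 μΩ·cm = 1.76×10^-8 Ω·m
A_strand = π(3.5750e-04 m)² = 4.015e-07 m²
R_strand = ρL/A = (1.76×10^-8)(1.87)/(4.015e-07) = 0.08197 Ω
R_total = R_strand/N = 0.08197/11 = 7.45 mΩ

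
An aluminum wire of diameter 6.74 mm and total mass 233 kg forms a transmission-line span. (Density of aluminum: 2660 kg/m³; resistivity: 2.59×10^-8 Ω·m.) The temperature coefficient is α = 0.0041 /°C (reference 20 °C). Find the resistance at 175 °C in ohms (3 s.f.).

2.91 Ω

A = π(d/2)² = π(3.3700e-03 m)² = 3.5679e-05 m²
L = m/(density·A) = 233/(2660×3.5679e-05) = 2455 m
R = ρL/A = (2.59×10^-8)(2455)/(3.5679e-05) = 1.782 Ω
R(175 °C) = 1.782 × (1 + 0.0041×155) = 2.91 Ω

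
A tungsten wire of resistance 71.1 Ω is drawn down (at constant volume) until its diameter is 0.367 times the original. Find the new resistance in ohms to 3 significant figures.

3920 Ω

Volume constant ⇒ L' = L/r² with r = 0.367. R' = ρL'/A' = ρ(L/r²)/(πr²d₀²/4) = R/r⁴.
R' = 55.12 × 71.1 = 3920 Ω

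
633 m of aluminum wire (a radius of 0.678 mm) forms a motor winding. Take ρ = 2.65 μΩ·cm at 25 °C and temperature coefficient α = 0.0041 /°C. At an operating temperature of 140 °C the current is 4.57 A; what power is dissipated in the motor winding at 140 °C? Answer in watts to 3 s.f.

ρ = 2.65 μΩ·cm = 2.65×10^-8 Ω·m
A = πr² = π(6.7800e-04 m)² = 1.444e-06 m²
R₍25₎ = ρL/A = (2.65×10^-8)(633)/(1.444e-06) = 11.62 Ω
R₍140₎ = R₍25₎(1 + αΔT) = 11.62 × (1 + 0.0041×115) = 17.09 Ω
P = I²R = (4.57)² × 17.09 = 357 W

357 W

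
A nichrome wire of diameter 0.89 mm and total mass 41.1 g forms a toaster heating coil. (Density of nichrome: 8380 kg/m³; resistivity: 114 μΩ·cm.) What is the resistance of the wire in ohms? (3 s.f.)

14.4 Ω

ρ = 114 μΩ·cm = 1.14×10^-6 Ω·m
A = π(d/2)² = π(4.4500e-04 m)² = 6.2211e-07 m²
L = m/(density·A) = 0.0411/(8380×6.2211e-07) = 7.884 m
R = ρL/A = (1.14×10^-6)(7.884)/(6.2211e-07) = 14.4 Ω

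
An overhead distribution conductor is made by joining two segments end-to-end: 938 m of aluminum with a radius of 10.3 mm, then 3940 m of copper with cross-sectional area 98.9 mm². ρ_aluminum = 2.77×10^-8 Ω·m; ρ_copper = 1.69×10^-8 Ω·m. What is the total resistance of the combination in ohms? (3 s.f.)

0.751 Ω

Segment 1: A = πr² = π(1.0300e-02 m)² = 3.333e-04 m²
R₁ = ρL/A = (2.77×10^-8)(938)/(3.333e-04) = 0.07796 Ω
Segment 2: A = 98.9 mm² = 9.890e-05 m²
R₂ = (1.69×10^-8)(3940)/(9.890e-05) = 0.6733 Ω
R = R₁ + R₂ = 0.751 Ω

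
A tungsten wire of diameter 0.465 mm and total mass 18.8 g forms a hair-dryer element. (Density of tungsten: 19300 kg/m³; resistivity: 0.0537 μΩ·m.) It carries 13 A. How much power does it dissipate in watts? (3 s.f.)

ρ = 0.0537 μΩ·m = 5.37×10^-8 Ω·m
A = π(d/2)² = π(2.3250e-04 m)² = 1.6982e-07 m²
L = m/(density·A) = 0.0188/(19300×1.6982e-07) = 5.736 m
R = ρL/A = (5.37×10^-8)(5.736)/(1.6982e-07) = 1.814 Ω
P = I²R = (13)² × 1.814 = 307 W

307 W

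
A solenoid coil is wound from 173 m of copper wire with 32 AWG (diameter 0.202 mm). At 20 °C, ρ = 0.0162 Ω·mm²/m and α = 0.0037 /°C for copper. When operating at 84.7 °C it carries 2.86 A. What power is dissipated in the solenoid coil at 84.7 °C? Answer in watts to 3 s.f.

ρ = 0.0162 Ω·mm²/m = 1.62×10^-8 Ω·m
A = π(0.202/2 mm)² = π(1.0100e-04 m)² = 3.205e-08 m²
R₍20₎ = ρL/A = (1.62×10^-8)(173)/(3.205e-08) = 87.45 Ω
R₍84.7₎ = R₍20₎(1 + αΔT) = 87.45 × (1 + 0.0037×64.7) = 108.4 Ω
P = I²R = (2.86)² × 108.4 = 887 W

887 W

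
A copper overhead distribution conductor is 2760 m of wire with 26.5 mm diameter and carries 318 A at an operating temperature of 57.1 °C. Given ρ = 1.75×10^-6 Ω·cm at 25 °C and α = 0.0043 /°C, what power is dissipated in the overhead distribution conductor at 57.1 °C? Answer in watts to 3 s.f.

10100 W

ρ = 1.75×10^-6 Ω·cm = 1.75×10^-8 Ω·m
A = π(d/2)² = π(1.3250e-02 m)² = 5.515e-04 m²
R₍25₎ = ρL/A = (1.75×10^-8)(2760)/(5.515e-04) = 0.08757 Ω
R₍57.1₎ = R₍25₎(1 + αΔT) = 0.08757 × (1 + 0.0043×32.1) = 0.09966 Ω
P = I²R = (318)² × 0.09966 = 10100 W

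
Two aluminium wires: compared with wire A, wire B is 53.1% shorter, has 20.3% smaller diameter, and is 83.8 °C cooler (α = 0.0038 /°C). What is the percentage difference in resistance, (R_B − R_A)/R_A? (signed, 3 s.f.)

-49.7%

R ∝ ρL/d² with ρ ∝ (1+αΔT), so R_B/R_A = (1 − 53.1/100) × (1 − 20.3/100)⁻² × (1 − 0.0038×83.8)
= 0.469 × 1.574 × 0.6816 = 0.5032
(R_B − R_A)/R_A = 0.5032 − 1 = -49.7%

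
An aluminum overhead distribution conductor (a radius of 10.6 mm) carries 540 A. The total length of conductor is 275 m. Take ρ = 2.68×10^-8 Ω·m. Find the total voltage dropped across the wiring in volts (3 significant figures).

A = πr² = π(1.0600e-02 m)² = 3.530e-04 m²
R = ρL/A = (2.68×10^-8)(275)/(3.530e-04) = 0.02088 Ω
V = IR = 540 × 0.02088 = 11.3 V

11.3 V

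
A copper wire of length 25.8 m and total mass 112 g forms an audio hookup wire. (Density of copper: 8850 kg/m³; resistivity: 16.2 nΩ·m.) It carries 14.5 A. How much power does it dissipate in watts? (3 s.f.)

179 W

ρ = 16.2 nΩ·m = 1.62×10^-8 Ω·m
A = m/(density·L) = 0.112/(8850×25.8) = 4.9052e-07 m²
R = ρL/A = (1.62×10^-8)(25.8)/(4.9052e-07) = 0.8521 Ω
P = I²R = (14.5)² × 0.8521 = 179 W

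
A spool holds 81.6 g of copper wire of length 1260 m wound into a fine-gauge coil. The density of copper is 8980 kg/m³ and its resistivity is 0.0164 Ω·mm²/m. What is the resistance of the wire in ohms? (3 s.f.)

ρ = 0.0164 Ω·mm²/m = 1.64×10^-8 Ω·m
A = m/(density·L) = 0.0816/(8980×1260) = 7.2118e-09 m²
R = ρL/A = (1.64×10^-8)(1260)/(7.2118e-09) = 2870 Ω

2870 Ω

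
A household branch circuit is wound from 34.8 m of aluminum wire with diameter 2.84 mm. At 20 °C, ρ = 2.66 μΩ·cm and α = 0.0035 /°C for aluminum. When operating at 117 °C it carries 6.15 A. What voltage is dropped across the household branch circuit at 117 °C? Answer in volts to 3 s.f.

ρ = 2.66 μΩ·cm = 2.66×10^-8 Ω·m
A = π(d/2)² = π(1.4200e-03 m)² = 6.335e-06 m²
R₍20₎ = ρL/A = (2.66×10^-8)(34.8)/(6.335e-06) = 0.1461 Ω
R₍117₎ = R₍20₎(1 + αΔT) = 0.1461 × (1 + 0.0035×97) = 0.1957 Ω
V = IR = 6.15 × 0.1957 = 1.20 V

1.20 V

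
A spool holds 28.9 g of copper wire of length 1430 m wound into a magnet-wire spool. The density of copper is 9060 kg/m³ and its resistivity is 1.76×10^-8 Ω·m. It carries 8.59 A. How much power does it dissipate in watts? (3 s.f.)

A = m/(density·L) = 0.0289/(9060×1430) = 2.2307e-09 m²
R = ρL/A = (1.76×10^-8)(1430)/(2.2307e-09) = 11280 Ω
P = I²R = (8.59)² × 11280 = 8.33×10^5 W

8.33×10^5 W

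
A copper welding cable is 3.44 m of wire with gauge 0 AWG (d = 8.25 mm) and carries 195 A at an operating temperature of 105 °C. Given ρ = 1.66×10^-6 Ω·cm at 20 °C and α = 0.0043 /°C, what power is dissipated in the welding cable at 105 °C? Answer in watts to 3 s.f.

55.5 W

ρ = 1.66×10^-6 Ω·cm = 1.66×10^-8 Ω·m
A = π(8.25/2 mm)² = π(4.1250e-03 m)² = 5.346e-05 m²
R₍20₎ = ρL/A = (1.66×10^-8)(3.44)/(5.346e-05) = 0.001068 Ω
R₍105₎ = R₍20₎(1 + αΔT) = 0.001068 × (1 + 0.0043×85) = 0.001459 Ω
P = I²R = (195)² × 0.001459 = 55.5 W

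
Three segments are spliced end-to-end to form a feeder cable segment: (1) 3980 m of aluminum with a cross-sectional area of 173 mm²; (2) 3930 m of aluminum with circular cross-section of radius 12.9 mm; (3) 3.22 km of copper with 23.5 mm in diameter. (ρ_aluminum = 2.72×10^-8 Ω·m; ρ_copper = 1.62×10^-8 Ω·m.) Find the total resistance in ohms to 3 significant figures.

0.950 Ω

Seg 1: A = 173 mm² = 1.730e-04 m²
R_1 = (2.72×10^-8)(3980)/(1.730e-04) = 0.6258 Ω
Seg 2: A = πr² = π(1.2900e-02 m)² = 5.228e-04 m²
R_2 = (2.72×10^-8)(3930)/(5.228e-04) = 0.2045 Ω
Seg 3: A = π(d/2)² = π(1.1750e-02 m)² = 4.337e-04 m²
R_3 = (1.62×10^-8)(3220)/(4.337e-04) = 0.1203 Ω
R_total = R_1 + R_2 + R_3 = 0.950 Ω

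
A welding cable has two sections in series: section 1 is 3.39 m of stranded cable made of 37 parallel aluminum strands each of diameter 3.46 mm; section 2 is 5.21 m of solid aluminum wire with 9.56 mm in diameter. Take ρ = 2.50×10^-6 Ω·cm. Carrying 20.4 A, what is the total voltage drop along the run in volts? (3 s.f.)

0.0420 V

ρ = 2.50×10^-6 Ω·cm = 2.50×10^-8 Ω·m
Section 1: A_strand = π(1.7300e-03)² = 9.402e-06 m²; R₁ = ρL/(N·A_s) = (2.50×10^-8)(3.39)/(37×9.402e-06) = 2.436×10^-4 Ω
Section 2: A = π(d/2)² = π(4.7800e-03 m)² = 7.178e-05 m²
R₂ = (2.50×10^-8)(5.21)/(7.178e-05) = 0.001815 Ω
R = R₁ + R₂ = 0.002058 Ω
V = IR = 20.4 × 0.002058 = 0.0420 V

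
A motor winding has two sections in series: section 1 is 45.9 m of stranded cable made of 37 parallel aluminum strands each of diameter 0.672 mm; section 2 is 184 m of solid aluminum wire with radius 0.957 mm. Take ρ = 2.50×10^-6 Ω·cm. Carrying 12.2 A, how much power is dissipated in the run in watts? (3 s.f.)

ρ = 2.50×10^-6 Ω·cm = 2.50×10^-8 Ω·m
Section 1: A_strand = π(3.3600e-04)² = 3.547e-07 m²; R₁ = ρL/(N·A_s) = (2.50×10^-8)(45.9)/(37×3.547e-07) = 0.08744 Ω
Section 2: A = πr² = π(9.5700e-04 m)² = 2.877e-06 m²
R₂ = (2.50×10^-8)(184)/(2.877e-06) = 1.599 Ω
R = R₁ + R₂ = 1.686 Ω
P = I²R = (12.2)² × 1.686 = 251 W

251 W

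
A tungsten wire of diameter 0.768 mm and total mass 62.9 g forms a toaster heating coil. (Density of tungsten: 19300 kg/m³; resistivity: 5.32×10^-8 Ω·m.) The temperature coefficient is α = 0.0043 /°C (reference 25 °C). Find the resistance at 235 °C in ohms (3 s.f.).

A = π(d/2)² = π(3.8400e-04 m)² = 4.6325e-07 m²
L = m/(density·A) = 0.0629/(19300×4.6325e-07) = 7.035 m
R = ρL/A = (5.32×10^-8)(7.035)/(4.6325e-07) = 0.8079 Ω
R(235 °C) = 0.8079 × (1 + 0.0043×210) = 1.54 Ω

1.54 Ω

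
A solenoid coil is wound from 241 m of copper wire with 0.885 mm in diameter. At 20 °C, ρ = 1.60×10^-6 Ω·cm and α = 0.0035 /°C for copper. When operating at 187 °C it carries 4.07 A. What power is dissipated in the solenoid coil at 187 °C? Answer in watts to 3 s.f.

ρ = 1.60×10^-6 Ω·cm = 1.60×10^-8 Ω·m
A = π(d/2)² = π(4.4250e-04 m)² = 6.151e-07 m²
R₍20₎ = ρL/A = (1.60×10^-8)(241)/(6.151e-07) = 6.268 Ω
R₍187₎ = R₍20₎(1 + αΔT) = 6.268 × (1 + 0.0035×167) = 9.932 Ω
P = I²R = (4.07)² × 9.932 = 165 W

165 W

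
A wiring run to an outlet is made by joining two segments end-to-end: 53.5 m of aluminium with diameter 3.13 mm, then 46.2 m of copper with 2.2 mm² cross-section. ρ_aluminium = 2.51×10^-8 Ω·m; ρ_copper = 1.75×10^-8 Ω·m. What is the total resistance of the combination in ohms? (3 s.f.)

0.542 Ω

Segment 1: A = π(d/2)² = π(1.5650e-03 m)² = 7.694e-06 m²
R₁ = ρL/A = (2.51×10^-8)(53.5)/(7.694e-06) = 0.1745 Ω
Segment 2: A = 2.2 mm² = 2.200e-06 m²
R₂ = (1.75×10^-8)(46.2)/(2.200e-06) = 0.3675 Ω
R = R₁ + R₂ = 0.542 Ω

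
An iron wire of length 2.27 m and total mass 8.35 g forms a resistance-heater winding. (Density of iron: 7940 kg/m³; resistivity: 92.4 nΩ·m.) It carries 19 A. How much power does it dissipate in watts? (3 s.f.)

163 W

ρ = 92.4 nΩ·m = 9.24×10^-8 Ω·m
A = m/(density·L) = 0.00835/(7940×2.27) = 4.6328e-07 m²
R = ρL/A = (9.24×10^-8)(2.27)/(4.6328e-07) = 0.4527 Ω
P = I²R = (19)² × 0.4527 = 163 W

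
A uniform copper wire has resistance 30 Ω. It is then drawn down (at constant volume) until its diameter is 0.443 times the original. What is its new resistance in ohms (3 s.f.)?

Volume constant ⇒ L' = L/r² with r = 0.443. R' = ρL'/A' = ρ(L/r²)/(πr²d₀²/4) = R/r⁴.
R' = 25.96 × 30 = 779 Ω

779 Ω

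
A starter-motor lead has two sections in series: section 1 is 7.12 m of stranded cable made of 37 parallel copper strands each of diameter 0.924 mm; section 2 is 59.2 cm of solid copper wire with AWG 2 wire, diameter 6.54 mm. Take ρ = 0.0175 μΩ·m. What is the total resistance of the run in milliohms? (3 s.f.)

5.33 mΩ

ρ = 0.0175 μΩ·m = 1.75×10^-8 Ω·m
Section 1: A_strand = π(4.6200e-04)² = 6.706e-07 m²; R₁ = ρL/(N·A_s) = (1.75×10^-8)(7.12)/(37×6.706e-07) = 0.005022 Ω
Section 2: A = π(6.54/2 mm)² = π(3.2700e-03 m)² = 3.359e-05 m²
R₂ = (1.75×10^-8)(0.592)/(3.359e-05) = 3.084×10^-4 Ω
R = R₁ + R₂ = 5.33 mΩ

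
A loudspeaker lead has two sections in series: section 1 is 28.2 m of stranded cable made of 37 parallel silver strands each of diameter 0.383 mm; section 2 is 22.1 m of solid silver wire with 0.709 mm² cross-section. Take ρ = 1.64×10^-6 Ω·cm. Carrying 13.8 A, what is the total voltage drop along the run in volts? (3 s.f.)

8.55 V

ρ = 1.64×10^-6 Ω·cm = 1.64×10^-8 Ω·m
Section 1: A_strand = π(1.9150e-04)² = 1.152e-07 m²; R₁ = ρL/(N·A_s) = (1.64×10^-8)(28.2)/(37×1.152e-07) = 0.1085 Ω
Section 2: A = 0.709 mm² = 7.090e-07 m²
R₂ = (1.64×10^-8)(22.1)/(7.090e-07) = 0.5112 Ω
R = R₁ + R₂ = 0.6197 Ω
V = IR = 13.8 × 0.6197 = 8.55 V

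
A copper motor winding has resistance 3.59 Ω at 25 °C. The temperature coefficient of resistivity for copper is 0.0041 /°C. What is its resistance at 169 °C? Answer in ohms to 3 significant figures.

ΔT = 169 − 25 = 144 °C
R = R₀(1 + αΔT) = 3.59 × (1 + 0.0041×144) = 3.59 × 1.59 = 5.71 Ω

5.71 Ω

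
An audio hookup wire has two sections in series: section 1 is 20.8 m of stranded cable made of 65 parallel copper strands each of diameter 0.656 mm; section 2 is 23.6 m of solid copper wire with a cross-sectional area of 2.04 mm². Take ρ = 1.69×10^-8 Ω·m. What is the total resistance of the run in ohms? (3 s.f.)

0.212 Ω

Section 1: A_strand = π(3.2800e-04)² = 3.380e-07 m²; R₁ = ρL/(N·A_s) = (1.69×10^-8)(20.8)/(65×3.380e-07) = 0.016 Ω
Section 2: A = 2.04 mm² = 2.040e-06 m²
R₂ = (1.69×10^-8)(23.6)/(2.040e-06) = 0.1955 Ω
R = R₁ + R₂ = 0.212 Ω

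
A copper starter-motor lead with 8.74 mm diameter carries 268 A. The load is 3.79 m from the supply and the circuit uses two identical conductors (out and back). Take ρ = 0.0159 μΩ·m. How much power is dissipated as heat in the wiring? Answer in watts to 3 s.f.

144 W

ρ = 0.0159 μΩ·m = 1.59×10^-8 Ω·m
A = π(d/2)² = π(4.3700e-03 m)² = 5.999e-05 m²
Total conductor length (both ways) L = 2 × 3.79 = 7.58 m
R = ρL/A = (1.59×10^-8)(7.58)/(5.999e-05) = 0.002009 Ω
P = I²R = (268)² × 0.002009 = 144 W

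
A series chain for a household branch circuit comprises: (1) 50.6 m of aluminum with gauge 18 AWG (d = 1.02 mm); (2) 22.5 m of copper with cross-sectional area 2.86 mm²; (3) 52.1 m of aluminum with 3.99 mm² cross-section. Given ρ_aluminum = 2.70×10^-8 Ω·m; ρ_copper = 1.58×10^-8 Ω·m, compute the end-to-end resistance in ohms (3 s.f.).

2.15 Ω

Seg 1: A = π(1.02/2 mm)² = π(5.1000e-04 m)² = 8.171e-07 m²
R_1 = (2.70×10^-8)(50.6)/(8.171e-07) = 1.672 Ω
Seg 2: A = 2.86 mm² = 2.860e-06 m²
R_2 = (1.58×10^-8)(22.5)/(2.860e-06) = 0.1243 Ω
Seg 3: A = 3.99 mm² = 3.990e-06 m²
R_3 = (2.70×10^-8)(52.1)/(3.990e-06) = 0.3526 Ω
R_total = R_1 + R_2 + R_3 = 2.15 Ω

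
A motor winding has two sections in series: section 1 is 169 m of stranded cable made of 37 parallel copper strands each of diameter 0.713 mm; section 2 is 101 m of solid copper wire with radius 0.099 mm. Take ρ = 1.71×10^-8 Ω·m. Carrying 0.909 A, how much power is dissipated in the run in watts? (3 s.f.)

46.5 W

Section 1: A_strand = π(3.5650e-04)² = 3.993e-07 m²; R₁ = ρL/(N·A_s) = (1.71×10^-8)(169)/(37×3.993e-07) = 0.1956 Ω
Section 2: A = πr² = π(9.9000e-05 m)² = 3.079e-08 m²
R₂ = (1.71×10^-8)(101)/(3.079e-08) = 56.09 Ω
R = R₁ + R₂ = 56.29 Ω
P = I²R = (0.909)² × 56.29 = 46.5 W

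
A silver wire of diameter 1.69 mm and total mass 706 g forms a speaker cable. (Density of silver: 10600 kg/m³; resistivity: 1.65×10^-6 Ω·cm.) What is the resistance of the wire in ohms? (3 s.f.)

0.218 Ω

ρ = 1.65×10^-6 Ω·cm = 1.65×10^-8 Ω·m
A = π(d/2)² = π(8.4500e-04 m)² = 2.2432e-06 m²
L = m/(density·A) = 0.706/(10600×2.2432e-06) = 29.69 m
R = ρL/A = (1.65×10^-8)(29.69)/(2.2432e-06) = 0.218 Ω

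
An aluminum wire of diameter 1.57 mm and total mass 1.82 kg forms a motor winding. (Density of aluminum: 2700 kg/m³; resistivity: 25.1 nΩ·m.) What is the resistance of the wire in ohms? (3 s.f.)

4.51 Ω

ρ = 25.1 nΩ·m = 2.51×10^-8 Ω·m
A = π(d/2)² = π(7.8500e-04 m)² = 1.9359e-06 m²
L = m/(density·A) = 1.82/(2700×1.9359e-06) = 348.2 m
R = ρL/A = (2.51×10^-8)(348.2)/(1.9359e-06) = 4.51 Ω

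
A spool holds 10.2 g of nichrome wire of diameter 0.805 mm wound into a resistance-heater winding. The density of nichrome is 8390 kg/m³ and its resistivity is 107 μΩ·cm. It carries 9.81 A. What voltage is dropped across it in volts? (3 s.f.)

49.3 V

ρ = 107 μΩ·cm = 1.07×10^-6 Ω·m
A = π(d/2)² = π(4.0250e-04 m)² = 5.0896e-07 m²
L = m/(density·A) = 0.0102/(8390×5.0896e-07) = 2.389 m
R = ρL/A = (1.07×10^-6)(2.389)/(5.0896e-07) = 5.022 Ω
V = IR = 9.81 × 5.022 = 49.3 V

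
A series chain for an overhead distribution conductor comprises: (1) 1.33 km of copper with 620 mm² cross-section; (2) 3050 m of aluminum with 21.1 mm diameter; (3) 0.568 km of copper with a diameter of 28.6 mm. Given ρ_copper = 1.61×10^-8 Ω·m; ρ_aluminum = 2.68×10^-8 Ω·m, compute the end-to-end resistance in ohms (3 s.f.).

0.283 Ω

Seg 1: A = 620 mm² = 6.200e-04 m²
R_1 = (1.61×10^-8)(1330)/(6.200e-04) = 0.03454 Ω
Seg 2: A = π(d/2)² = π(1.0550e-02 m)² = 3.497e-04 m²
R_2 = (2.68×10^-8)(3050)/(3.497e-04) = 0.2338 Ω
Seg 3: A = π(d/2)² = π(1.4300e-02 m)² = 6.424e-04 m²
R_3 = (1.61×10^-8)(568)/(6.424e-04) = 0.01423 Ω
R_total = R_1 + R_2 + R_3 = 0.283 Ω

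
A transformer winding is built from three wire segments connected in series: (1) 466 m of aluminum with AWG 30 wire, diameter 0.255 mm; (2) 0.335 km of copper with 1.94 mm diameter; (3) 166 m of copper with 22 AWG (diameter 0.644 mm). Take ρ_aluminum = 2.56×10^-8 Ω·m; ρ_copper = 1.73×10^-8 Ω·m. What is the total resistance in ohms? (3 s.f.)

Seg 1: A = π(0.255/2 mm)² = π(1.2750e-04 m)² = 5.107e-08 m²
R_1 = (2.56×10^-8)(466)/(5.107e-08) = 233.6 Ω
Seg 2: A = π(d/2)² = π(9.7000e-04 m)² = 2.956e-06 m²
R_2 = (1.73×10^-8)(335)/(2.956e-06) = 1.961 Ω
Seg 3: A = π(0.644/2 mm)² = π(3.2200e-04 m)² = 3.257e-07 m²
R_3 = (1.73×10^-8)(166)/(3.257e-07) = 8.816 Ω
R_total = R_1 + R_2 + R_3 = 244 Ω

244 Ω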